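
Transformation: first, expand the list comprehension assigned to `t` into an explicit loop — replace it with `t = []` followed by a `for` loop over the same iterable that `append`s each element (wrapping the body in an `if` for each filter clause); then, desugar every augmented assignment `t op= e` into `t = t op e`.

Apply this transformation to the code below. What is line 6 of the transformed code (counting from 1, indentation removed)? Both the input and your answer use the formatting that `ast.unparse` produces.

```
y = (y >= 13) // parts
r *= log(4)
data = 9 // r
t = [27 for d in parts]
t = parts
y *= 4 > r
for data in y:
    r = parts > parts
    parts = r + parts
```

Transformed code:
y = (y >= 13) // parts
r = r * log(4)
data = 9 // r
t = []
for d in parts:
    t.append(27)
t = parts
y = y * (4 > r)
for data in y:
    r = parts > parts
    parts = r + parts

t.append(27)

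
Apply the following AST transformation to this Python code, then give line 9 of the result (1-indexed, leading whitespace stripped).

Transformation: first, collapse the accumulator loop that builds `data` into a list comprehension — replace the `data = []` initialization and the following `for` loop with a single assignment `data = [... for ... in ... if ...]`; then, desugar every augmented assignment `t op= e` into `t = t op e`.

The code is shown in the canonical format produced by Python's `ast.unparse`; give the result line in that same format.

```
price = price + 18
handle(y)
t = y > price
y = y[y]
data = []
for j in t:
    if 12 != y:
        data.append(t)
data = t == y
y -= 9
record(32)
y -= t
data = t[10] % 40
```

y = y - t

Transformed code:
price = price + 18
handle(y)
t = y > price
y = y[y]
data = [t for j in t if 12 != y]
data = t == y
y = y - 9
record(32)
y = y - t
data = t[10] % 40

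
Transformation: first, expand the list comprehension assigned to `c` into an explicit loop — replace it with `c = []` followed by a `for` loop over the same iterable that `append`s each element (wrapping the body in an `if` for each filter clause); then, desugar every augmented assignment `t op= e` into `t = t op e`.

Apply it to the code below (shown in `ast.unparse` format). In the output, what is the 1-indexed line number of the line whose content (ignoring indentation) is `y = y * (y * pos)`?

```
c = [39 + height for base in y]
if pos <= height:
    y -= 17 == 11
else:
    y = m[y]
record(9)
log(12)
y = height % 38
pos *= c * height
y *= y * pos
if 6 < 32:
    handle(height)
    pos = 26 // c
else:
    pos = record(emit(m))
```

12

Transformed code:
c = []
for base in y:
    c.append(39 + height)
if pos <= height:
    y = y - (17 == 11)
else:
    y = m[y]
record(9)
log(12)
y = height % 38
pos = pos * (c * height)
y = y * (y * pos)
if 6 < 32:
    handle(height)
    pos = 26 // c
else:
    pos = record(emit(m))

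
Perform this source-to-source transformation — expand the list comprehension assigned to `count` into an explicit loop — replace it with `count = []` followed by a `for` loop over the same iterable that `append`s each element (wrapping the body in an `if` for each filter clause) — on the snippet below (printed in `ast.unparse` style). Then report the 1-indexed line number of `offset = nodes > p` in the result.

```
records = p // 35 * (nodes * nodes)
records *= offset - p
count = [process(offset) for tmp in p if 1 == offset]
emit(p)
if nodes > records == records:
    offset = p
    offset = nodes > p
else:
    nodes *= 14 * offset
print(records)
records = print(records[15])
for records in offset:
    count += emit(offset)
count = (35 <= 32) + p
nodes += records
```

10

Transformed code:
records = p // 35 * (nodes * nodes)
records *= offset - p
count = []
for tmp in p:
    if 1 == offset:
        count.append(process(offset))
emit(p)
if nodes > records == records:
    offset = p
    offset = nodes > p
else:
    nodes *= 14 * offset
print(records)
records = print(records[15])
for records in offset:
    count += emit(offset)
count = (35 <= 32) + p
nodes += records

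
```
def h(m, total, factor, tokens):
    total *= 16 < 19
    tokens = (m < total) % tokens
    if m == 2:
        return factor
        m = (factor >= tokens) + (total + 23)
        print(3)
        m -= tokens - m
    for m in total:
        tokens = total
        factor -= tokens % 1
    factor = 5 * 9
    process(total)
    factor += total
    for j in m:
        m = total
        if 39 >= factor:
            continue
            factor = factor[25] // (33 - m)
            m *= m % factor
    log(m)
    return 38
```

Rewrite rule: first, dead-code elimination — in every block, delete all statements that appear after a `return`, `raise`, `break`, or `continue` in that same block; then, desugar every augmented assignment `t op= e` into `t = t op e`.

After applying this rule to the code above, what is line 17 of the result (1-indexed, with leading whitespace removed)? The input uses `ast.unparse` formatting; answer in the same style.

Transformed code:
def h(m, total, factor, tokens):
    total = total * (16 < 19)
    tokens = (m < total) % tokens
    if m == 2:
        return factor
    for m in total:
        tokens = total
        factor = factor - tokens % 1
    factor = 5 * 9
    process(total)
    factor = factor + total
    for j in m:
        m = total
        if 39 >= factor:
            continue
    log(m)
    return 38

return 38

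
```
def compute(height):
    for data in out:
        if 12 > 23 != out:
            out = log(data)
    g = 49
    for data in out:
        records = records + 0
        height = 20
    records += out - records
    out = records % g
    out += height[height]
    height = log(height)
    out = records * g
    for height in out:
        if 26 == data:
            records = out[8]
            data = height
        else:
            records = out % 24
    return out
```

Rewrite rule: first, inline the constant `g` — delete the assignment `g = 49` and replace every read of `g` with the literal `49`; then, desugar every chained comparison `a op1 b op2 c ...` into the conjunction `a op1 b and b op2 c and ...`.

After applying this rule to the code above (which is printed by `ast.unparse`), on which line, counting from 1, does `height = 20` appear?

7

Transformed code:
def compute(height):
    for data in out:
        if 12 > 23 and 23 != out:
            out = log(data)
    for data in out:
        records = records + 0
        height = 20
    records += out - records
    out = records % 49
    out += height[height]
    height = log(height)
    out = records * 49
    for height in out:
        if 26 == data:
            records = out[8]
            data = height
        else:
            records = out % 24
    return out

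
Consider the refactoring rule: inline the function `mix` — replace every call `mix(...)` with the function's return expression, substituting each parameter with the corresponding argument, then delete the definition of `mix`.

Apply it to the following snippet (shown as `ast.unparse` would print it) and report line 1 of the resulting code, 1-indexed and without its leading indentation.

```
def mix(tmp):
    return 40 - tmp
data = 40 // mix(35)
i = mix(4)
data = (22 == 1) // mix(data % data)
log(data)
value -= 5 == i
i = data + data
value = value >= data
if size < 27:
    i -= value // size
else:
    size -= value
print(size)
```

Transformed code:
data = 40 // (40 - 35)
i = 40 - 4
data = (22 == 1) // (40 - data % data)
log(data)
value -= 5 == i
i = data + data
value = value >= data
if size < 27:
    i -= value // size
else:
    size -= value
print(size)

data = 40 // (40 - 35)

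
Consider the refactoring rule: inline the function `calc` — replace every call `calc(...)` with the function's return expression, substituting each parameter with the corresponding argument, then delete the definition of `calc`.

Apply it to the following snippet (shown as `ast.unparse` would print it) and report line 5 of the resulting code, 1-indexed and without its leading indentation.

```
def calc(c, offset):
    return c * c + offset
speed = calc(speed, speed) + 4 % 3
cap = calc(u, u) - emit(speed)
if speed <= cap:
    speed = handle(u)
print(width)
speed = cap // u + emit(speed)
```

Transformed code:
speed = speed * speed + speed + 4 % 3
cap = u * u + u - emit(speed)
if speed <= cap:
    speed = handle(u)
print(width)
speed = cap // u + emit(speed)

print(width)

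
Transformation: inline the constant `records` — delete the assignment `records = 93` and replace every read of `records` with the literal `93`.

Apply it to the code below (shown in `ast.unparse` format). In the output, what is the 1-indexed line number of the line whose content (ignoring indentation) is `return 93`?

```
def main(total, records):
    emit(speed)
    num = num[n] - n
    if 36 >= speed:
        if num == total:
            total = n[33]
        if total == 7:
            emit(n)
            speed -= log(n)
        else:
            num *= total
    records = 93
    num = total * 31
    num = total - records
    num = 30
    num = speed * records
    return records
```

Transformed code:
def main(total, records):
    emit(speed)
    num = num[n] - n
    if 36 >= speed:
        if num == total:
            total = n[33]
        if total == 7:
            emit(n)
            speed -= log(n)
        else:
            num *= total
    num = total * 31
    num = total - 93
    num = 30
    num = speed * 93
    return 93

16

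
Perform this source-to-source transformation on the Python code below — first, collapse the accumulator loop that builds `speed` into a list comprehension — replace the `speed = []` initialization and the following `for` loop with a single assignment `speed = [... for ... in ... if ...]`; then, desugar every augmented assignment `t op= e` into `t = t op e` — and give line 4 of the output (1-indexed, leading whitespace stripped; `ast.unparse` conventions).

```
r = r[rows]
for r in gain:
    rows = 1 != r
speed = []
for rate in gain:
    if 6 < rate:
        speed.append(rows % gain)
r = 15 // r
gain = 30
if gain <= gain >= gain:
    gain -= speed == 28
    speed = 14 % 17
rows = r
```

speed = [rows % gain for rate in gain if 6 < rate]

Transformed code:
r = r[rows]
for r in gain:
    rows = 1 != r
speed = [rows % gain for rate in gain if 6 < rate]
r = 15 // r
gain = 30
if gain <= gain >= gain:
    gain = gain - (speed == 28)
    speed = 14 % 17
rows = r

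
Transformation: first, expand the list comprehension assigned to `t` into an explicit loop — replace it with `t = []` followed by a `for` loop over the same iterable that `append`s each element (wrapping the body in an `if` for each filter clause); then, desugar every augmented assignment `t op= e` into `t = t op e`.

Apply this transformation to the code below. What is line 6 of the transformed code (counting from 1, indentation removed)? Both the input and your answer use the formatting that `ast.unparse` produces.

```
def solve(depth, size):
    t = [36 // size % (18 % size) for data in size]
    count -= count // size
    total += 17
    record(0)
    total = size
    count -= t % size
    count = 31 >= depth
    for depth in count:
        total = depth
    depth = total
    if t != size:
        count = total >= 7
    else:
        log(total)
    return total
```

Transformed code:
def solve(depth, size):
    t = []
    for data in size:
        t.append(36 // size % (18 % size))
    count = count - count // size
    total = total + 17
    record(0)
    total = size
    count = count - t % size
    count = 31 >= depth
    for depth in count:
        total = depth
    depth = total
    if t != size:
        count = total >= 7
    else:
        log(total)
    return total

total = total + 17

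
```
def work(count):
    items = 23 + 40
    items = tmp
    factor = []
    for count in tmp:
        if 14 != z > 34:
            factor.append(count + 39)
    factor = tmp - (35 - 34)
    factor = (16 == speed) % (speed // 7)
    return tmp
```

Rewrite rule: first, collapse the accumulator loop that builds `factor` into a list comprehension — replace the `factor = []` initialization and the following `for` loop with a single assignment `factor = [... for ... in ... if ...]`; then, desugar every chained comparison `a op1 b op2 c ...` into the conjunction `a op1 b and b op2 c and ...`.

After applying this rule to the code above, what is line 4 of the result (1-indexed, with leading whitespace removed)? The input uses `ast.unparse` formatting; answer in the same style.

Transformed code:
def work(count):
    items = 23 + 40
    items = tmp
    factor = [count + 39 for count in tmp if 14 != z and z > 34]
    factor = tmp - (35 - 34)
    factor = (16 == speed) % (speed // 7)
    return tmp

factor = [count + 39 for count in tmp if 14 != z and z > 34]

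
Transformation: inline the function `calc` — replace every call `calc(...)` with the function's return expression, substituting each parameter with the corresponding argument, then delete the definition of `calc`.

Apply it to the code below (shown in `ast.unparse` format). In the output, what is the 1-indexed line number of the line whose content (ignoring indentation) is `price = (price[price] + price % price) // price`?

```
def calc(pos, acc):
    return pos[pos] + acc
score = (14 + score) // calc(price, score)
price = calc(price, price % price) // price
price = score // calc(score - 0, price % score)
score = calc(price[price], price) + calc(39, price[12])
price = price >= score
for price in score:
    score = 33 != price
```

Transformed code:
score = (14 + score) // (price[price] + score)
price = (price[price] + price % price) // price
price = score // ((score - 0)[score - 0] + price % score)
score = price[price][price[price]] + price + (39[39] + price[12])
price = price >= score
for price in score:
    score = 33 != price

2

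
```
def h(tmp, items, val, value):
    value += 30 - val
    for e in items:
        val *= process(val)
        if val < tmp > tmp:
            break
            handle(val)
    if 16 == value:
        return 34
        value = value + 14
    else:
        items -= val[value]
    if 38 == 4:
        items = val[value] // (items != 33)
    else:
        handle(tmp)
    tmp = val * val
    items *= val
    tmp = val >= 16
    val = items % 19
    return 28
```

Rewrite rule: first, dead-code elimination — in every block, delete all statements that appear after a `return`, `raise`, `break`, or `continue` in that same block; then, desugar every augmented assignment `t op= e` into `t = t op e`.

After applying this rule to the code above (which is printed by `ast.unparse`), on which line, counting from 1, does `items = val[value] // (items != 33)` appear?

Transformed code:
def h(tmp, items, val, value):
    value = value + (30 - val)
    for e in items:
        val = val * process(val)
        if val < tmp > tmp:
            break
    if 16 == value:
        return 34
    else:
        items = items - val[value]
    if 38 == 4:
        items = val[value] // (items != 33)
    else:
        handle(tmp)
    tmp = val * val
    items = items * val
    tmp = val >= 16
    val = items % 19
    return 28

12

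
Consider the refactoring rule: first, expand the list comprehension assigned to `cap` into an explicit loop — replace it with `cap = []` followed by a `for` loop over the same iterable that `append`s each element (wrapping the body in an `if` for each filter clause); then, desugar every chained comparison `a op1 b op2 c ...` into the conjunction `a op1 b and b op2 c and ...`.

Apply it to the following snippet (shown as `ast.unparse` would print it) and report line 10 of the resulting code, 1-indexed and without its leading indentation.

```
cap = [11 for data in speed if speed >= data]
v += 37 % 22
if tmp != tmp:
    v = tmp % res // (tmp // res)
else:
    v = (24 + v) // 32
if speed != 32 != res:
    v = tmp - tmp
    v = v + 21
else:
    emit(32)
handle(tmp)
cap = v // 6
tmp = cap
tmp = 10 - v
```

Transformed code:
cap = []
for data in speed:
    if speed >= data:
        cap.append(11)
v += 37 % 22
if tmp != tmp:
    v = tmp % res // (tmp // res)
else:
    v = (24 + v) // 32
if speed != 32 and 32 != res:
    v = tmp - tmp
    v = v + 21
else:
    emit(32)
handle(tmp)
cap = v // 6
tmp = cap
tmp = 10 - v

if speed != 32 and 32 != res:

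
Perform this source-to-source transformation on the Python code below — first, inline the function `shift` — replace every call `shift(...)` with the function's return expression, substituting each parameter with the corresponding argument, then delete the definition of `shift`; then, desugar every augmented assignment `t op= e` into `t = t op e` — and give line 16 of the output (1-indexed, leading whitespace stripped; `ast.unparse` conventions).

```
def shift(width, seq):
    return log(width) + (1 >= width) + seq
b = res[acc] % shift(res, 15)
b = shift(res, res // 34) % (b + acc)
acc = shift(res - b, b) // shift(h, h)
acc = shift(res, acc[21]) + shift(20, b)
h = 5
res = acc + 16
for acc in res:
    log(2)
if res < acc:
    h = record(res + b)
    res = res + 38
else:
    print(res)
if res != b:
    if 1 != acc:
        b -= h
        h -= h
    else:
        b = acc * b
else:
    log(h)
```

Transformed code:
b = res[acc] % (log(res) + (1 >= res) + 15)
b = (log(res) + (1 >= res) + res // 34) % (b + acc)
acc = (log(res - b) + (1 >= res - b) + b) // (log(h) + (1 >= h) + h)
acc = log(res) + (1 >= res) + acc[21] + (log(20) + (1 >= 20) + b)
h = 5
res = acc + 16
for acc in res:
    log(2)
if res < acc:
    h = record(res + b)
    res = res + 38
else:
    print(res)
if res != b:
    if 1 != acc:
        b = b - h
        h = h - h
    else:
        b = acc * b
else:
    log(h)

b = b - h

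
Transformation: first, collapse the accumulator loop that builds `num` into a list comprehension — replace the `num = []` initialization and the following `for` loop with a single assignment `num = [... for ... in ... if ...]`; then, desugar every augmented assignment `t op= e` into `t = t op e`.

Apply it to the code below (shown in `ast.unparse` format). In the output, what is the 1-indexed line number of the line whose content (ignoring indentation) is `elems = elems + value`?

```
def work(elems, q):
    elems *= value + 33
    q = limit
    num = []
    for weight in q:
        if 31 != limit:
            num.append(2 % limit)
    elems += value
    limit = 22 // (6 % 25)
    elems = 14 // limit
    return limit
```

Transformed code:
def work(elems, q):
    elems = elems * (value + 33)
    q = limit
    num = [2 % limit for weight in q if 31 != limit]
    elems = elems + value
    limit = 22 // (6 % 25)
    elems = 14 // limit
    return limit

5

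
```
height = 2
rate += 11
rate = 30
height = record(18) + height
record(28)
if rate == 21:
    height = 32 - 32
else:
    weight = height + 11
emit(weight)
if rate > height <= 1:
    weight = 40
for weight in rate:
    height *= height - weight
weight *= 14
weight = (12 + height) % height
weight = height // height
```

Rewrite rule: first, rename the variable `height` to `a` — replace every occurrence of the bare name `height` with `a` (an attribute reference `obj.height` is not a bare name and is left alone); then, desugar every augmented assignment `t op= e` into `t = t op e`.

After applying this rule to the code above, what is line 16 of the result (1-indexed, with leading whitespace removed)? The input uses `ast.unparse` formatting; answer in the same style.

weight = (12 + a) % a

Transformed code:
a = 2
rate = rate + 11
rate = 30
a = record(18) + a
record(28)
if rate == 21:
    a = 32 - 32
else:
    weight = a + 11
emit(weight)
if rate > a <= 1:
    weight = 40
for weight in rate:
    a = a * (a - weight)
weight = weight * 14
weight = (12 + a) % a
weight = a // a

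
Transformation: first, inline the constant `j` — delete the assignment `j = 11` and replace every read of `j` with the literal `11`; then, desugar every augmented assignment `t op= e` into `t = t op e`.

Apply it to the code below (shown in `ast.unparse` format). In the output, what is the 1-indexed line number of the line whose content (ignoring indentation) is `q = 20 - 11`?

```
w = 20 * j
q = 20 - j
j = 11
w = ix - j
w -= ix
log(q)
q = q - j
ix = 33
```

Transformed code:
w = 20 * 11
q = 20 - 11
w = ix - 11
w = w - ix
log(q)
q = q - 11
ix = 33

2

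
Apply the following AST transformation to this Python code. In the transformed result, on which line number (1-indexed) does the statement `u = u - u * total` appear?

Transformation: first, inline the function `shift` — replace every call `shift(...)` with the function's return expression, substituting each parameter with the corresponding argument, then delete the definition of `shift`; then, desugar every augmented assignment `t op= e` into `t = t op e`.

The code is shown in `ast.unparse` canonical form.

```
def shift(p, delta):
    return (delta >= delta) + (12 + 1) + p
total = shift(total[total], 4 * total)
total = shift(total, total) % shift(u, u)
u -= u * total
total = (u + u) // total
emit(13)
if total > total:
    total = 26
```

Transformed code:
total = (4 * total >= 4 * total) + (12 + 1) + total[total]
total = ((total >= total) + (12 + 1) + total) % ((u >= u) + (12 + 1) + u)
u = u - u * total
total = (u + u) // total
emit(13)
if total > total:
    total = 26

3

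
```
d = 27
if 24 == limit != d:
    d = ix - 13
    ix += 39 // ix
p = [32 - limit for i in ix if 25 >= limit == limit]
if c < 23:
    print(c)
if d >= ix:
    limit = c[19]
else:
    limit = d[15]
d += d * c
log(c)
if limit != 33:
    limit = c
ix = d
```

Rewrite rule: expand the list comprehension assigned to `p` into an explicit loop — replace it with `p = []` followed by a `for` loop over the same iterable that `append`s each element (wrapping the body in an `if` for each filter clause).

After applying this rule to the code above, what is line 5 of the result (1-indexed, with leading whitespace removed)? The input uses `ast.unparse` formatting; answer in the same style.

p = []

Transformed code:
d = 27
if 24 == limit != d:
    d = ix - 13
    ix += 39 // ix
p = []
for i in ix:
    if 25 >= limit == limit:
        p.append(32 - limit)
if c < 23:
    print(c)
if d >= ix:
    limit = c[19]
else:
    limit = d[15]
d += d * c
log(c)
if limit != 33:
    limit = c
ix = d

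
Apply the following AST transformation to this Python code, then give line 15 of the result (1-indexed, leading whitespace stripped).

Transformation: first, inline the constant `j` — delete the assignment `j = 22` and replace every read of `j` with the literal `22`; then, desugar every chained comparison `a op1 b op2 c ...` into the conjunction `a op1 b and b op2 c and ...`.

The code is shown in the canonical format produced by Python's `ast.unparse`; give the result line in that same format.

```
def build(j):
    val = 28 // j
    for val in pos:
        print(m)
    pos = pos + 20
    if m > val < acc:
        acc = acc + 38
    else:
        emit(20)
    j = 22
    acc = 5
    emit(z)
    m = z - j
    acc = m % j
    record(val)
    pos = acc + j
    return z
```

pos = acc + 22

Transformed code:
def build(j):
    val = 28 // 22
    for val in pos:
        print(m)
    pos = pos + 20
    if m > val and val < acc:
        acc = acc + 38
    else:
        emit(20)
    acc = 5
    emit(z)
    m = z - 22
    acc = m % 22
    record(val)
    pos = acc + 22
    return z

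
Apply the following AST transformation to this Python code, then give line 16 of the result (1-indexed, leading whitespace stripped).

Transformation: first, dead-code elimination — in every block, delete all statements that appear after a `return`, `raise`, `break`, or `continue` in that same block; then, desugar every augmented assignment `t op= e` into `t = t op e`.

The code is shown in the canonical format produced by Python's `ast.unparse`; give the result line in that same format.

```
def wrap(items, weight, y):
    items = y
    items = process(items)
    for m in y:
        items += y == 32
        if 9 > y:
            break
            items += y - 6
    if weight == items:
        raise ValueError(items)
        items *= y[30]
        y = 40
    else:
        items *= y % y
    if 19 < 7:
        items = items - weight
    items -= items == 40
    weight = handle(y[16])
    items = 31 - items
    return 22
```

items = 31 - items

Transformed code:
def wrap(items, weight, y):
    items = y
    items = process(items)
    for m in y:
        items = items + (y == 32)
        if 9 > y:
            break
    if weight == items:
        raise ValueError(items)
    else:
        items = items * (y % y)
    if 19 < 7:
        items = items - weight
    items = items - (items == 40)
    weight = handle(y[16])
    items = 31 - items
    return 22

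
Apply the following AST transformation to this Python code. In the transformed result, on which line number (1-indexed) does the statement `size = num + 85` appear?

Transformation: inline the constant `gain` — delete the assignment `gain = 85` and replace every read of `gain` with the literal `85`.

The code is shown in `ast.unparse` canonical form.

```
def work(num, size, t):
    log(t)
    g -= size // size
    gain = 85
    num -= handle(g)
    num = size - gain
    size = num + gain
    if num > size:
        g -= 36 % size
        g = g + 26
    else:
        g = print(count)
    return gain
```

Transformed code:
def work(num, size, t):
    log(t)
    g -= size // size
    num -= handle(g)
    num = size - 85
    size = num + 85
    if num > size:
        g -= 36 % size
        g = g + 26
    else:
        g = print(count)
    return 85

6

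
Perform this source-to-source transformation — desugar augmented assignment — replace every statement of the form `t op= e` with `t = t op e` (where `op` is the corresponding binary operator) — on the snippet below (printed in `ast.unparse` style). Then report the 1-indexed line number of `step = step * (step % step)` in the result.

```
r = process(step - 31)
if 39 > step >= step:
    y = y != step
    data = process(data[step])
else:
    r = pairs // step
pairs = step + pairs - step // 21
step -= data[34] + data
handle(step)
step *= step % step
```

10

Transformed code:
r = process(step - 31)
if 39 > step >= step:
    y = y != step
    data = process(data[step])
else:
    r = pairs // step
pairs = step + pairs - step // 21
step = step - (data[34] + data)
handle(step)
step = step * (step % step)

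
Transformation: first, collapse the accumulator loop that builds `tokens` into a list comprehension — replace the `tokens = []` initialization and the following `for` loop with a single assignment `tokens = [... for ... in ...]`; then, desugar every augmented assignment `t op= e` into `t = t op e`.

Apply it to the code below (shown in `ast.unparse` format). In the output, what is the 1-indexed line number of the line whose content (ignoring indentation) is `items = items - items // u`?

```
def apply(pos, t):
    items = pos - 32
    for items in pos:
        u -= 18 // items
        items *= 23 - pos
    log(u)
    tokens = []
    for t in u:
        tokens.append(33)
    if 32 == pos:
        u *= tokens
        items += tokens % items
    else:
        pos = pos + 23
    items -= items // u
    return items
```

Transformed code:
def apply(pos, t):
    items = pos - 32
    for items in pos:
        u = u - 18 // items
        items = items * (23 - pos)
    log(u)
    tokens = [33 for t in u]
    if 32 == pos:
        u = u * tokens
        items = items + tokens % items
    else:
        pos = pos + 23
    items = items - items // u
    return items

13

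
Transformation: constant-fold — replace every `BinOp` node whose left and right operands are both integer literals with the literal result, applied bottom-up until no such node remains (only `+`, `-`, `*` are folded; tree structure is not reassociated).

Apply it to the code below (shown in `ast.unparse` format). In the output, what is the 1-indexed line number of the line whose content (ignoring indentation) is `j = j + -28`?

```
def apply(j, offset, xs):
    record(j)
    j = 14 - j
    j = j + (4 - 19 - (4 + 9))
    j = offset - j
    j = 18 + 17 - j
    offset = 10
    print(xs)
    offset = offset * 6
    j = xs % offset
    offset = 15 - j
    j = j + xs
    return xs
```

4

Transformed code:
def apply(j, offset, xs):
    record(j)
    j = 14 - j
    j = j + -28
    j = offset - j
    j = 35 - j
    offset = 10
    print(xs)
    offset = offset * 6
    j = xs % offset
    offset = 15 - j
    j = j + xs
    return xs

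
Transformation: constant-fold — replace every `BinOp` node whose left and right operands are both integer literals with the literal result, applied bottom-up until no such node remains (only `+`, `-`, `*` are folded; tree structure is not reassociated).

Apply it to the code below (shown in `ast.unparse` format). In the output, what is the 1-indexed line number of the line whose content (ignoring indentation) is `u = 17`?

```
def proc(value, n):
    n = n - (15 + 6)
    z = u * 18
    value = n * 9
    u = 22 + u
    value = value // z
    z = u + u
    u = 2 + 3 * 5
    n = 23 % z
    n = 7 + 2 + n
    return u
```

Transformed code:
def proc(value, n):
    n = n - 21
    z = u * 18
    value = n * 9
    u = 22 + u
    value = value // z
    z = u + u
    u = 17
    n = 23 % z
    n = 9 + n
    return u

8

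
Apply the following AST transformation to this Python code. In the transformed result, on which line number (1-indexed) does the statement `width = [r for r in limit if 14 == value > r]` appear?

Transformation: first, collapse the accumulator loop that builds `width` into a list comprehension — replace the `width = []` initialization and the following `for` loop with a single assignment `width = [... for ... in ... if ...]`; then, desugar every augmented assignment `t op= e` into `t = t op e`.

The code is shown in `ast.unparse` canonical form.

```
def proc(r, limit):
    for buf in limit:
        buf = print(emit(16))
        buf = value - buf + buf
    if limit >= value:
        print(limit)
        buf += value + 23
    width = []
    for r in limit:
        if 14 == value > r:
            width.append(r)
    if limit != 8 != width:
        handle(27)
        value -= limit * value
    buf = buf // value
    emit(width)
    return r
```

Transformed code:
def proc(r, limit):
    for buf in limit:
        buf = print(emit(16))
        buf = value - buf + buf
    if limit >= value:
        print(limit)
        buf = buf + (value + 23)
    width = [r for r in limit if 14 == value > r]
    if limit != 8 != width:
        handle(27)
        value = value - limit * value
    buf = buf // value
    emit(width)
    return r

8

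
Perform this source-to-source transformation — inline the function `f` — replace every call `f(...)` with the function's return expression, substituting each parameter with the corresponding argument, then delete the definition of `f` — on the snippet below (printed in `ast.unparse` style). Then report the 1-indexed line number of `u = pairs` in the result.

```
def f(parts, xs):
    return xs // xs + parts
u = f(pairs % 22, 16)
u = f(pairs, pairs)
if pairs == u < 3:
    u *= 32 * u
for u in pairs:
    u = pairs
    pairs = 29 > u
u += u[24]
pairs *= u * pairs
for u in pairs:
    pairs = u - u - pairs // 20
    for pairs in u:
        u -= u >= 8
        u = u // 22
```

Transformed code:
u = 16 // 16 + pairs % 22
u = pairs // pairs + pairs
if pairs == u < 3:
    u *= 32 * u
for u in pairs:
    u = pairs
    pairs = 29 > u
u += u[24]
pairs *= u * pairs
for u in pairs:
    pairs = u - u - pairs // 20
    for pairs in u:
        u -= u >= 8
        u = u // 22

6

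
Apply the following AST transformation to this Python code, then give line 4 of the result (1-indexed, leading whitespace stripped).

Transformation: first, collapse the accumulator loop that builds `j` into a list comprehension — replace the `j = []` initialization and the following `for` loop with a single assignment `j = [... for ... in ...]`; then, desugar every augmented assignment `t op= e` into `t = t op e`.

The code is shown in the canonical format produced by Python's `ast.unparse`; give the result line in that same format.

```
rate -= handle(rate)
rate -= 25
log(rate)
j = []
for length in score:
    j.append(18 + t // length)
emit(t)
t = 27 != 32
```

j = [18 + t // length for length in score]

Transformed code:
rate = rate - handle(rate)
rate = rate - 25
log(rate)
j = [18 + t // length for length in score]
emit(t)
t = 27 != 32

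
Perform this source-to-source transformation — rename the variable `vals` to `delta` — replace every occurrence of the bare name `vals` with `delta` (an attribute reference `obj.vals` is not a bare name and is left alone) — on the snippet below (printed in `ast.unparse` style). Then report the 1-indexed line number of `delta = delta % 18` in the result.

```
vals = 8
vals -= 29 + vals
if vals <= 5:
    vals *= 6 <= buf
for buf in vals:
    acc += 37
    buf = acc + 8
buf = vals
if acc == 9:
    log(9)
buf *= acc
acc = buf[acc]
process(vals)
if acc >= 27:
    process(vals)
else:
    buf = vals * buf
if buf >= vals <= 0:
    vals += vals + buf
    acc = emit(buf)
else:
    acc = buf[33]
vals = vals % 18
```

23

Transformed code:
delta = 8
delta -= 29 + delta
if delta <= 5:
    delta *= 6 <= buf
for buf in delta:
    acc += 37
    buf = acc + 8
buf = delta
if acc == 9:
    log(9)
buf *= acc
acc = buf[acc]
process(delta)
if acc >= 27:
    process(delta)
else:
    buf = delta * buf
if buf >= delta <= 0:
    delta += delta + buf
    acc = emit(buf)
else:
    acc = buf[33]
delta = delta % 18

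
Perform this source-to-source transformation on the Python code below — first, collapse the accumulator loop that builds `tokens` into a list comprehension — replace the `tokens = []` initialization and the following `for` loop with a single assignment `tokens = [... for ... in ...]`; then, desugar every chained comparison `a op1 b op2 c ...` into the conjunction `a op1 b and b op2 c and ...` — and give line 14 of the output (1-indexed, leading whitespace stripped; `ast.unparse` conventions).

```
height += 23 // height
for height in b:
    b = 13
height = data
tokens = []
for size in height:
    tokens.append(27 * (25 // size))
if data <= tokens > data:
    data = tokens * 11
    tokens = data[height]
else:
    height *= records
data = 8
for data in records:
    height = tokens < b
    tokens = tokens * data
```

tokens = tokens * data

Transformed code:
height += 23 // height
for height in b:
    b = 13
height = data
tokens = [27 * (25 // size) for size in height]
if data <= tokens and tokens > data:
    data = tokens * 11
    tokens = data[height]
else:
    height *= records
data = 8
for data in records:
    height = tokens < b
    tokens = tokens * data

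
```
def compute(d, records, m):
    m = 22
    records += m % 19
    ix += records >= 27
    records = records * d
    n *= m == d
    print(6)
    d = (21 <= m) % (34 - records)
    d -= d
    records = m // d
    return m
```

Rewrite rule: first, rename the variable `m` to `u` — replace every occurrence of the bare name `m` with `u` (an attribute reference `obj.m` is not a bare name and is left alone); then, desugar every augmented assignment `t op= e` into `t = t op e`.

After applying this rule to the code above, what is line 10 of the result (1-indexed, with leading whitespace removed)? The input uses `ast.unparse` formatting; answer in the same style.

Transformed code:
def compute(d, records, u):
    u = 22
    records = records + u % 19
    ix = ix + (records >= 27)
    records = records * d
    n = n * (u == d)
    print(6)
    d = (21 <= u) % (34 - records)
    d = d - d
    records = u // d
    return u

records = u // d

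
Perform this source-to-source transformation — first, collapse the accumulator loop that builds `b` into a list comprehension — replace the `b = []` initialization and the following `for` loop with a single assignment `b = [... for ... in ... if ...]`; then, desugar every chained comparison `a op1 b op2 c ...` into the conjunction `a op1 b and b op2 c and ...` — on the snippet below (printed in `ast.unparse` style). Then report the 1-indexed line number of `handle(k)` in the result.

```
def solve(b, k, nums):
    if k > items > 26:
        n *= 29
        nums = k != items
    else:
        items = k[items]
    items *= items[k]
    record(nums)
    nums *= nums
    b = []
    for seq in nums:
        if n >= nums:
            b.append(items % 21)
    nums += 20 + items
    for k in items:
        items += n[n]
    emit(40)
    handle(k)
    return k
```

Transformed code:
def solve(b, k, nums):
    if k > items and items > 26:
        n *= 29
        nums = k != items
    else:
        items = k[items]
    items *= items[k]
    record(nums)
    nums *= nums
    b = [items % 21 for seq in nums if n >= nums]
    nums += 20 + items
    for k in items:
        items += n[n]
    emit(40)
    handle(k)
    return k

15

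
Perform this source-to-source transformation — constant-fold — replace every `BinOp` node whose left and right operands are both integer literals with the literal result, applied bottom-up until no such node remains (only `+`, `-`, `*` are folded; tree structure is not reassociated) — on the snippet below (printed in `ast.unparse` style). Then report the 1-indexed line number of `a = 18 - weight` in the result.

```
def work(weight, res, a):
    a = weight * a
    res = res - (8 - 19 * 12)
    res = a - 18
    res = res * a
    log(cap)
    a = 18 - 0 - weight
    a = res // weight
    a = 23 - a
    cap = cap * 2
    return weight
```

Transformed code:
def work(weight, res, a):
    a = weight * a
    res = res - -220
    res = a - 18
    res = res * a
    log(cap)
    a = 18 - weight
    a = res // weight
    a = 23 - a
    cap = cap * 2
    return weight

7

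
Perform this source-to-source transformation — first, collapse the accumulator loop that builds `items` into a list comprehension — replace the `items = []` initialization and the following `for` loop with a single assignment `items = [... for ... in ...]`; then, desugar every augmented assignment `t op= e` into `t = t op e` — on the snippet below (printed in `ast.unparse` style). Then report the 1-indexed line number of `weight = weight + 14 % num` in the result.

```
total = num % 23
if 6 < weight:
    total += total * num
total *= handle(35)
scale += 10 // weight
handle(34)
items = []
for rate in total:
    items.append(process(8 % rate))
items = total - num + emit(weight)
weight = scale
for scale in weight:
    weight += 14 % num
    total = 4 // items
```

Transformed code:
total = num % 23
if 6 < weight:
    total = total + total * num
total = total * handle(35)
scale = scale + 10 // weight
handle(34)
items = [process(8 % rate) for rate in total]
items = total - num + emit(weight)
weight = scale
for scale in weight:
    weight = weight + 14 % num
    total = 4 // items

11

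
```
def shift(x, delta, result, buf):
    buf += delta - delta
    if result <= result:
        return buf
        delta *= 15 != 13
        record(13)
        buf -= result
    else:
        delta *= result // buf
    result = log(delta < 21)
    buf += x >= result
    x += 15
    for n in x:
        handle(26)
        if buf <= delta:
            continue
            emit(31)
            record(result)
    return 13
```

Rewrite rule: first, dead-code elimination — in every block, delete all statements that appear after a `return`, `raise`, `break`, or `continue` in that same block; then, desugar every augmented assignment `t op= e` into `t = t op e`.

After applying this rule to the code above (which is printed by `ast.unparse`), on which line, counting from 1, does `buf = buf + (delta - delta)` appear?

Transformed code:
def shift(x, delta, result, buf):
    buf = buf + (delta - delta)
    if result <= result:
        return buf
    else:
        delta = delta * (result // buf)
    result = log(delta < 21)
    buf = buf + (x >= result)
    x = x + 15
    for n in x:
        handle(26)
        if buf <= delta:
            continue
    return 13

2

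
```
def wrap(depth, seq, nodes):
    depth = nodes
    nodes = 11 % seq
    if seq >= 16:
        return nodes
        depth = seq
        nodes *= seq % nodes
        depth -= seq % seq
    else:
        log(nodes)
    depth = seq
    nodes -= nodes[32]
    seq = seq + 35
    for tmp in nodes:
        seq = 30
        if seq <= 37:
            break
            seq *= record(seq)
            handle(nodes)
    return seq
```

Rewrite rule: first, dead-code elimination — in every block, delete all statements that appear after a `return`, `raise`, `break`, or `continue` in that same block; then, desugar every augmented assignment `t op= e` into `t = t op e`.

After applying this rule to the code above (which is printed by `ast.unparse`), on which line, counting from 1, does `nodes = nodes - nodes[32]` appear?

Transformed code:
def wrap(depth, seq, nodes):
    depth = nodes
    nodes = 11 % seq
    if seq >= 16:
        return nodes
    else:
        log(nodes)
    depth = seq
    nodes = nodes - nodes[32]
    seq = seq + 35
    for tmp in nodes:
        seq = 30
        if seq <= 37:
            break
    return seq

9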